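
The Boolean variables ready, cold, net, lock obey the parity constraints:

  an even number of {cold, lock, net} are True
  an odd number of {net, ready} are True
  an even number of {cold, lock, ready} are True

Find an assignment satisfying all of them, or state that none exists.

Adding constraints 1, 2, 3 mod 2: every variable appears an even number of times on the left, so the left side is 0.
But the right sides sum to 1 (mod 2). 0 ≠ 1 — the system is inconsistent.

UNSATISFIABLE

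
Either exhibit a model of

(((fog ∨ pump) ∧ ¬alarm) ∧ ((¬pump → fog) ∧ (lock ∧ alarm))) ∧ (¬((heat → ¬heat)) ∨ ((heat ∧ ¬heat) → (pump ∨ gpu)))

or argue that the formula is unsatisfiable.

Case alarm = True: the conjunct ¬alarm is False.
Case alarm = False: the conjunct alarm is False.
Both cases fail — unsatisfiable.

Unsatisfiable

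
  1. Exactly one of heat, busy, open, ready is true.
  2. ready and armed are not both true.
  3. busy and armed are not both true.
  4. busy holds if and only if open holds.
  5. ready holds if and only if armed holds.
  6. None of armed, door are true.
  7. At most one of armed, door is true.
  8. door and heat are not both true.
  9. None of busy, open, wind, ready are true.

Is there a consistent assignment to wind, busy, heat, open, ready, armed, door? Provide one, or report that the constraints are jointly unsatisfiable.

wind=F, busy=F, heat=T, open=F, ready=F, armed=F, door=F

  (1) {heat, busy, open, ready}: 1 true — exactly one ✓
  (2) ready=F, armed=F — not both ✓
  (3) busy=F, armed=F — not both ✓
  (4) busy=F, open=F — same ✓
  (5) ready=F, armed=F — same ✓
  (6) {armed, door}: 0 true — none ✓
  (7) {armed, door}: 0 true — at most one ✓
  (8) door=F, heat=T — not both ✓
  (9) {busy, open, wind, ready}: 0 true — none ✓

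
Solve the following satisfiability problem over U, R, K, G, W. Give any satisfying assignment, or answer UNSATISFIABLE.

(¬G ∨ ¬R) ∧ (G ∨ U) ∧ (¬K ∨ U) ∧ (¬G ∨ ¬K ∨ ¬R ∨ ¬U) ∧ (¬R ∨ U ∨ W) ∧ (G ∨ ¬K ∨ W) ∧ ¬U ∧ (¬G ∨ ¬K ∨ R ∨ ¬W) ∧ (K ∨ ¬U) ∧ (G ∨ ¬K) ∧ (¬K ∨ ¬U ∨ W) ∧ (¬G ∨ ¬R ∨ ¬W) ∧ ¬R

U = False; R = False; K = False; G = True; W = False

Unit clause (¬U) forces U = False.
Unit clause (¬R) forces R = False.
In (G ∨ U) only G is left, so G = True.
In (¬K ∨ U) only ¬K is left, so K = False.
Set W = False.
All clauses satisfied.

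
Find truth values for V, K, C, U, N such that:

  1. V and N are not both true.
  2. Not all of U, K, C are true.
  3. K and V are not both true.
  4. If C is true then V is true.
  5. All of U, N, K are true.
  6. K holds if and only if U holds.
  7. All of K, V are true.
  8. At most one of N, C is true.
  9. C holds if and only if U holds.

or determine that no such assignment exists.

Case V = True:
  (1) with V=T forces N = False.
  Constraint (5) is violated (N=F) — contradiction.
Case V = False:
  Constraint (7) is violated (V=F) — contradiction.
Both cases fail — unsatisfiable.

The formula is unsatisfiable.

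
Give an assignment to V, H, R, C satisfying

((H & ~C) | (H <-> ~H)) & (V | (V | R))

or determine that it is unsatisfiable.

V: True; H: True; R: True; C: False

  (H & ~C) | (H <-> ~H) = True
    H & ~C = True
      ~C = True
    H <-> ~H = False
      ~H = False
  V | (V | R) = True
    V | R = True
Both conjuncts True, so the formula holds.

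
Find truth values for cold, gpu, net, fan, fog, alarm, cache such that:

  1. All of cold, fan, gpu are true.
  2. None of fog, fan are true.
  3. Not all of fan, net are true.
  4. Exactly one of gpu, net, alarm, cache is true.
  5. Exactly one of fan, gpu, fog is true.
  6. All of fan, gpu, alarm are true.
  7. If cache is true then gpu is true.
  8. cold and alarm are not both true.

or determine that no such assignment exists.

Case fan = True:
  Constraint (2) is violated (fan=T) — contradiction.
Case fan = False:
  Constraint (1) is violated (fan=F) — contradiction.
Both cases fail — unsatisfiable.

No satisfying assignment exists.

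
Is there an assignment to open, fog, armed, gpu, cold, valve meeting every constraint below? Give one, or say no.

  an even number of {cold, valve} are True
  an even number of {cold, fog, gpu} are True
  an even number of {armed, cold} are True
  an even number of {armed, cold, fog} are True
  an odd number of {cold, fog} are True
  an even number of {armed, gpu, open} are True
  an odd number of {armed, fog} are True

open = False, fog = False, armed = True, gpu = True, cold = True, valve = True

{cold, valve}: 2 true → even ✓
{cold, fog, gpu}: 2 true → even ✓
{armed, cold}: 2 true → even ✓
{armed, cold, fog}: 2 true → even ✓
{cold, fog}: 1 true → odd ✓
{armed, gpu, open}: 2 true → even ✓
{armed, fog}: 1 true → odd ✓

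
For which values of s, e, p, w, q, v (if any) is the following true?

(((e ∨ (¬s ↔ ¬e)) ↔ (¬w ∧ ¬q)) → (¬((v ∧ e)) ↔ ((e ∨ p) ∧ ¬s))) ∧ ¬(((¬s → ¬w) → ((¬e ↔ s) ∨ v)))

s = True, e = True, p = False, w = True, q = False, v = False

  ((e ∨ (¬s ↔ ¬e)) ↔ (¬w ∧ ¬q)) → (¬((v ∧ e)) ↔ ((e ∨ p) ∧ ¬s)) = True
    (e ∨ (¬s ↔ ¬e)) ↔ (¬w ∧ ¬q) = False
      e ∨ (¬s ↔ ¬e) = True
        ¬s ↔ ¬e = True
          ¬s = False
          ¬e = False
      ¬w ∧ ¬q = False
        ¬w = False
        ¬q = True
    ¬((v ∧ e)) ↔ ((e ∨ p) ∧ ¬s) = False
      ¬((v ∧ e)) = True
        v ∧ e = False
      (e ∨ p) ∧ ¬s = False
        e ∨ p = True
        ¬s = False
  ¬(((¬s → ¬w) → ((¬e ↔ s) ∨ v))) = True
    (¬s → ¬w) → ((¬e ↔ s) ∨ v) = False
      ¬s → ¬w = True
        ¬s = False
        ¬w = False
      (¬e ↔ s) ∨ v = False
        ¬e ↔ s = False
          ¬e = False
Both conjuncts True, so the formula holds.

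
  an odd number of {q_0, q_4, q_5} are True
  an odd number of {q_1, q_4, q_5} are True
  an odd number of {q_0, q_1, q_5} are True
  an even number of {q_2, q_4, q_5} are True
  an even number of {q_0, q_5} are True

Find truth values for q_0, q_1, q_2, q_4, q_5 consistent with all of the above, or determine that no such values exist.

q_0=T, q_1=T, q_2=F, q_4=T, q_5=T

{q_0, q_4, q_5}: 3 true → odd ✓
{q_1, q_4, q_5}: 3 true → odd ✓
{q_0, q_1, q_5}: 3 true → odd ✓
{q_2, q_4, q_5}: 2 true → even ✓
{q_0, q_5}: 2 true → even ✓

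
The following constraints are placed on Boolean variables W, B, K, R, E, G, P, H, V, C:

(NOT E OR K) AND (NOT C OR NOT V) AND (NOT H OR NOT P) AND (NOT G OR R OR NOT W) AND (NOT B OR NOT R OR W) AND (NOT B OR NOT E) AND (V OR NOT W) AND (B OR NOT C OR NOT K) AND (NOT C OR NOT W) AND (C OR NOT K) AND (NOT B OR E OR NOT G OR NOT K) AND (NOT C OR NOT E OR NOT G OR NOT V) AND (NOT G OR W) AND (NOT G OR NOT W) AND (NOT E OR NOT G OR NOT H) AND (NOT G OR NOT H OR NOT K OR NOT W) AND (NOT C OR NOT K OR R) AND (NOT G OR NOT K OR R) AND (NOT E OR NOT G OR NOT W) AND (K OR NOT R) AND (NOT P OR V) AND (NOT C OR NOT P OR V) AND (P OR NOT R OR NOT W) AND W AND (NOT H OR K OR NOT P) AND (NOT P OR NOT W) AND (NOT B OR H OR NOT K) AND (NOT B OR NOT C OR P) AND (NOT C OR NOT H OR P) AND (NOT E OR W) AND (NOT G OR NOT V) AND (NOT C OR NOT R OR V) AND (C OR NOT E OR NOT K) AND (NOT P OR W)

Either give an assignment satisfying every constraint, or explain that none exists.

W: True; B: True; K: False; R: False; E: False; G: False; P: False; H: True; V: True; C: False

Unit clause (W) forces W = True.
In (NOT P OR NOT W) only NOT P is left, so P = False.
In (V OR NOT W) only V is left, so V = True.
In (NOT C OR NOT W) only NOT C is left, so C = False.
In (C OR NOT K) only NOT K is left, so K = False.
In (NOT G OR NOT W) only NOT G is left, so G = False.
In (K OR NOT R) only NOT R is left, so R = False.
In (NOT E OR K) only NOT E is left, so E = False.
Set B = True.
Set H = True.
All clauses satisfied.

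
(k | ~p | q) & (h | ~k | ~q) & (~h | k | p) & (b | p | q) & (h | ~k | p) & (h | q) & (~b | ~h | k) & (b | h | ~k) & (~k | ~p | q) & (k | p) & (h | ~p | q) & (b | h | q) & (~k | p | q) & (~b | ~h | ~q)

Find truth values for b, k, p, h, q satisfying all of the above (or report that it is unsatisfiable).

Set b = False.
Set k = False.
  then (k | p) forces p = True.
  then (k | ~p | q) forces q = True.
Set h = False.
All clauses satisfied.

b=F; k=F; p=T; h=F; q=T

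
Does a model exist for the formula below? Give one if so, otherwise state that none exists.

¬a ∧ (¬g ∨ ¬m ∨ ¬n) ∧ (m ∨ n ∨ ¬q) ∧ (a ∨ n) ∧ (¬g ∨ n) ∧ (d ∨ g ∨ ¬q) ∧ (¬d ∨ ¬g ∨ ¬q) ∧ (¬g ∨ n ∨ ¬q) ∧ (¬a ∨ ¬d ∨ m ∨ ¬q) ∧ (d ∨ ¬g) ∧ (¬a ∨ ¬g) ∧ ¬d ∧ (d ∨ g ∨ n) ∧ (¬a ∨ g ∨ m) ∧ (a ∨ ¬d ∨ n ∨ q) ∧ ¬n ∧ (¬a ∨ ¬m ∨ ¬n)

Case a = True:
  Clause (¬a) is falsified — contradiction.
Case a = False:
  (a ∨ n) forces n = True.
  Clause (¬n) is falsified — contradiction.
Both cases fail, so the formula is unsatisfiable.

Unsatisfiable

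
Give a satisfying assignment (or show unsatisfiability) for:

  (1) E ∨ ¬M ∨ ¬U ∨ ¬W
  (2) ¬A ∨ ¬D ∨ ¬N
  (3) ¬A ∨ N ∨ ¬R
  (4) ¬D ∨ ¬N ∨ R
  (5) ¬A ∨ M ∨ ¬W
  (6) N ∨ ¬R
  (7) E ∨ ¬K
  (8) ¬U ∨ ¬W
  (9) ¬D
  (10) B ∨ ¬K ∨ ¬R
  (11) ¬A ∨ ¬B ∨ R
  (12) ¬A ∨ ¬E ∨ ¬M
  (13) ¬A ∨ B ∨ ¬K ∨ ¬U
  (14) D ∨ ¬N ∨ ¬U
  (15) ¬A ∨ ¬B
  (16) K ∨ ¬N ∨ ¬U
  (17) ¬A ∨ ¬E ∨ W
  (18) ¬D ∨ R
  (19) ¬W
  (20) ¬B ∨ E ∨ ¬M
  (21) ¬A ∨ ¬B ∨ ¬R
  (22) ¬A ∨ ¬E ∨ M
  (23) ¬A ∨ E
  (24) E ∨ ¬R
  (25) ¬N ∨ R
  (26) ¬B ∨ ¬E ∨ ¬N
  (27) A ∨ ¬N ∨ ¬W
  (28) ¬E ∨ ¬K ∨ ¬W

E=T, D=F, U=F, A=F, B=F, W=F, R=F, M=F, K=F, N=F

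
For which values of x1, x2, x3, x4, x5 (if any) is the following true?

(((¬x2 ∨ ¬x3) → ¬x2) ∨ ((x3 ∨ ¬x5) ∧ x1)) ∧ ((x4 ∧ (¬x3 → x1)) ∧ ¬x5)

x1: True, x2: True, x3: False, x4: True, x5: False

  ((¬x2 ∨ ¬x3) → ¬x2) ∨ ((x3 ∨ ¬x5) ∧ x1) = True
    (¬x2 ∨ ¬x3) → ¬x2 = False
      ¬x2 ∨ ¬x3 = True
        ¬x2 = False
        ¬x3 = True
      ¬x2 = False
    (x3 ∨ ¬x5) ∧ x1 = True
      x3 ∨ ¬x5 = True
        ¬x5 = True
  (x4 ∧ (¬x3 → x1)) ∧ ¬x5 = True
    x4 ∧ (¬x3 → x1) = True
      ¬x3 → x1 = True
        ¬x3 = True
    ¬x5 = True
Both conjuncts True, so the formula holds.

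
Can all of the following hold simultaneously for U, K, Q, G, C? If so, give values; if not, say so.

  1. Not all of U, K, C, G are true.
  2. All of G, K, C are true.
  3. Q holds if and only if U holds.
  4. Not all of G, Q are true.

U=F, K=T, Q=F, G=T, C=T

  (1) {U, K, C, G}: 3/4 true — not all ✓
  (2) {G, K, C}: all 3 true ✓
  (3) Q=F, U=F — same ✓
  (4) {G, Q}: 1/2 true — not all ✓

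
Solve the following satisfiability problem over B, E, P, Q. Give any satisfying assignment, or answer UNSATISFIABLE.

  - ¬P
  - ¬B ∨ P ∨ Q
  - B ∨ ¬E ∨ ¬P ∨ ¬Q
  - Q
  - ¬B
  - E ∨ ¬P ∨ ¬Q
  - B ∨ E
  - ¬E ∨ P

Unsatisfiable — no assignment works.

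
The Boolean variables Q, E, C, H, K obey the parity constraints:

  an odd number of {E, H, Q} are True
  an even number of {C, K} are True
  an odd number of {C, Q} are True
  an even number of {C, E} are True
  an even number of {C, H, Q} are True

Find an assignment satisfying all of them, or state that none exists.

The formula is unsatisfiable.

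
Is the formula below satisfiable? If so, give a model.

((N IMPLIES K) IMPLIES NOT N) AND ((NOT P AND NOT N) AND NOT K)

N: False, P: False, K: False

  (N IMPLIES K) IMPLIES NOT N = True
    N IMPLIES K = True
    NOT N = True
  (NOT P AND NOT N) AND NOT K = True
    NOT P AND NOT N = True
      NOT P = True
      NOT N = True
    NOT K = True
Both conjuncts True, so the formula holds.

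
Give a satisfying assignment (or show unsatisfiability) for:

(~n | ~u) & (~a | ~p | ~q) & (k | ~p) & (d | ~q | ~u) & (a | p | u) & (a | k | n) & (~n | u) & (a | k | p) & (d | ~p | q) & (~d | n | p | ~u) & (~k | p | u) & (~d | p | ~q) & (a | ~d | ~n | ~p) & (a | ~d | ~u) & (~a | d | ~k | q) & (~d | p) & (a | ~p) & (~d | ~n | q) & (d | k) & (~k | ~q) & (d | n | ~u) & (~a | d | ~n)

Set d = True.
  then (~d | p) forces p = True.
  then (a | ~p) forces a = True.
  then (~a | ~p | ~q) forces q = False.
  then (k | ~p) forces k = True.
  then (~d | ~n | q) forces n = False.
Set u = False.
All clauses satisfied.

d = True, p = True, u = False, k = True, n = False, q = False, a = True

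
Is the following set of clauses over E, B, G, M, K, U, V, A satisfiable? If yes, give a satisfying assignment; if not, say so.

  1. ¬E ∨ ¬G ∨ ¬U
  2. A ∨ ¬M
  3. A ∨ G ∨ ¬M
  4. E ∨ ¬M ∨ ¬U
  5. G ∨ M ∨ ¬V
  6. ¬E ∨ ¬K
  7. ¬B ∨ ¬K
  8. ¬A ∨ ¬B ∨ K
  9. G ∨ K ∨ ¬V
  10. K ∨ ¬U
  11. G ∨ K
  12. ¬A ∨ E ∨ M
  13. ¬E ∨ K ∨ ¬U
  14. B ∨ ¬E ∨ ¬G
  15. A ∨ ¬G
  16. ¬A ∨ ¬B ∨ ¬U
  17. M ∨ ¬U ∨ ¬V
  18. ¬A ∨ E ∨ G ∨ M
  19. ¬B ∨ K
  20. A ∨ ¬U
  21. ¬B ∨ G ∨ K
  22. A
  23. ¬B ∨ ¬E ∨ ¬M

E=F; B=F; G=F; M=T; K=T; U=F; V=T; A=T

Unit clause (A) forces A = True.
Try E = True:
  (¬E ∨ ¬K) forces K = False.
  (¬A ∨ ¬B ∨ K) forces B = False.
  (K ∨ ¬U) forces U = False.
  (G ∨ K) forces G = True.
  clause (B ∨ ¬E ∨ ¬G) is falsified — backtrack.
So E = False.
  then (¬A ∨ E ∨ M) forces M = True.
  then (E ∨ ¬M ∨ ¬U) forces U = False.
Set B = False.
Set G = False.
  then (G ∨ K) forces K = True.
Set V = True.
All clauses satisfied.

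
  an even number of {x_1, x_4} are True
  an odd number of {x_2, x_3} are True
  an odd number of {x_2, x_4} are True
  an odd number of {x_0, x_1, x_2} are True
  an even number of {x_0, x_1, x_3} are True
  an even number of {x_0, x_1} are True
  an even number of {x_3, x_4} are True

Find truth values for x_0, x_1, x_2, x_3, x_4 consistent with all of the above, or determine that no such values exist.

x_0: False, x_1: False, x_2: True, x_3: False, x_4: False

{x_1, x_4}: 0 true → even ✓
{x_2, x_3}: 1 true → odd ✓
{x_2, x_4}: 1 true → odd ✓
{x_0, x_1, x_2}: 1 true → odd ✓
{x_0, x_1, x_3}: 0 true → even ✓
{x_0, x_1}: 0 true → even ✓
{x_3, x_4}: 0 true → even ✓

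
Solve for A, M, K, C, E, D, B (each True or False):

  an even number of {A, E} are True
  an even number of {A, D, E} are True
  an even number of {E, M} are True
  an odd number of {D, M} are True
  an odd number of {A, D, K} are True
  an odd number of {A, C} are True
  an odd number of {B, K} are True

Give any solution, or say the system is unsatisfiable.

A = True; M = True; K = False; C = False; E = True; D = False; B = True

{A, E}: 2 true → even ✓
{A, D, E}: 2 true → even ✓
{E, M}: 2 true → even ✓
{D, M}: 1 true → odd ✓
{A, D, K}: 1 true → odd ✓
{A, C}: 1 true → odd ✓
{B, K}: 1 true → odd ✓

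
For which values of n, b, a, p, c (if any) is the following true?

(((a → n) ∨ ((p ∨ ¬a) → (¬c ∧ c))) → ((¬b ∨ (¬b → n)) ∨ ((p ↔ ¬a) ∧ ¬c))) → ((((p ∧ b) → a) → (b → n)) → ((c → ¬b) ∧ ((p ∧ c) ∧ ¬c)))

n=F, b=T, a=T, p=F, c=T

  (((a → n) ∨ ((p ∨ ¬a) → (¬c ∧ c))) → ((¬b ∨ (¬b → n)) ∨ ((p ↔ ¬a) ∧ ¬c))) → ((((p ∧ b) → a) → (b → n)) → ((c → ¬b) ∧ ((p ∧ c) ∧ ¬c))) = True
    ((a → n) ∨ ((p ∨ ¬a) → (¬c ∧ c))) → ((¬b ∨ (¬b → n)) ∨ ((p ↔ ¬a) ∧ ¬c)) = True
      (a → n) ∨ ((p ∨ ¬a) → (¬c ∧ c)) = True
        a → n = False
        (p ∨ ¬a) → (¬c ∧ c) = True
          p ∨ ¬a = False
            ¬a = False
          ¬c ∧ c = False
            ¬c = False
      (¬b ∨ (¬b → n)) ∨ ((p ↔ ¬a) ∧ ¬c) = True
        ¬b ∨ (¬b → n) = True
          ¬b = False
          ¬b → n = True
            ¬b = False
        (p ↔ ¬a) ∧ ¬c = False
          p ↔ ¬a = True
            ¬a = False
          ¬c = False
    (((p ∧ b) → a) → (b → n)) → ((c → ¬b) ∧ ((p ∧ c) ∧ ¬c)) = True
      ((p ∧ b) → a) → (b → n) = False
        (p ∧ b) → a = True
          p ∧ b = False
        b → n = False
      (c → ¬b) ∧ ((p ∧ c) ∧ ¬c) = False
        c → ¬b = False
          ¬b = False
        (p ∧ c) ∧ ¬c = False
          p ∧ c = False
          ¬c = False
The formula evaluates to True.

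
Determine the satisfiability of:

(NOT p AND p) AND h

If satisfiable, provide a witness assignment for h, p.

The formula is unsatisfiable.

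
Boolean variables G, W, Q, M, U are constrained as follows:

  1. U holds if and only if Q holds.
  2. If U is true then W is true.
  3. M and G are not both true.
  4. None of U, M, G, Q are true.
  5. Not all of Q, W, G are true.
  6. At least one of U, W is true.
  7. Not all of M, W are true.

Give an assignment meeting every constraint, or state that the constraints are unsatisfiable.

G = False, W = True, Q = False, M = False, U = False

  (1) U=F, Q=F — same ✓
  (2) U=F ⇒ W: vacuous ✓
  (3) M=F, G=F — not both ✓
  (4) {U, M, G, Q}: 0 true — none ✓
  (5) {Q, W, G}: 1/3 true — not all ✓
  (6) {U, W}: 1 true — at least one ✓
  (7) {M, W}: 1/2 true — not all ✓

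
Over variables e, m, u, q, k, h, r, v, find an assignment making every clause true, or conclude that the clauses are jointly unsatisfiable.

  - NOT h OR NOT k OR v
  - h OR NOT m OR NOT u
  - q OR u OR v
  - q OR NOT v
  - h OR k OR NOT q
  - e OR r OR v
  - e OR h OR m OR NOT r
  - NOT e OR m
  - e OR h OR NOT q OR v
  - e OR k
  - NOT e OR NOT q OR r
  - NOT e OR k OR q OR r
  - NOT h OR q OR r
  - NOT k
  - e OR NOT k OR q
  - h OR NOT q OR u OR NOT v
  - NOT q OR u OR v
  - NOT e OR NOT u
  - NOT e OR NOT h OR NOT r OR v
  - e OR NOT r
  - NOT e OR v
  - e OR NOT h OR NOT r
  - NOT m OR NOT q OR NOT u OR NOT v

Unit clause (NOT k) forces k = False.
In (e OR k) only e is left, so e = True.
In (NOT e OR NOT u) only NOT u is left, so u = False.
In (NOT e OR v) only v is left, so v = True.
In (q OR NOT v) only q is left, so q = True.
In (h OR k OR NOT q) only h is left, so h = True.
In (NOT e OR m) only m is left, so m = True.
In (NOT e OR NOT q OR r) only r is left, so r = True.
All clauses satisfied.

e = True, m = True, u = False, q = True, k = False, h = True, r = True, v = True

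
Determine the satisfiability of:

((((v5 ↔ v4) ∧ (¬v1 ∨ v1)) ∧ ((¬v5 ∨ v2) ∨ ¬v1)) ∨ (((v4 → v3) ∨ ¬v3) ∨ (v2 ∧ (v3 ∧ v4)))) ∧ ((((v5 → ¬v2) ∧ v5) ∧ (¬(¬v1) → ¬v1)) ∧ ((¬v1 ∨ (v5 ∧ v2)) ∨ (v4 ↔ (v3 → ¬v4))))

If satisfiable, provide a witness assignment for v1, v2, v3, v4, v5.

v1 = False, v2 = False, v3 = False, v4 = False, v5 = True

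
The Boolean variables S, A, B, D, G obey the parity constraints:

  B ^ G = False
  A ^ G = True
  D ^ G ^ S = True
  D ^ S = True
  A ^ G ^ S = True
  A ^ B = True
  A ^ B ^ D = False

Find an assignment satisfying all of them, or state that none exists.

S: False, A: True, B: False, D: True, G: False

B ^ G = F ^ F = False ✓
A ^ G = T ^ F = True ✓
D ^ G ^ S = T ^ F ^ F = True ✓
D ^ S = T ^ F = True ✓
A ^ G ^ S = T ^ F ^ F = True ✓
A ^ B = T ^ F = True ✓
A ^ B ^ D = T ^ F ^ T = False ✓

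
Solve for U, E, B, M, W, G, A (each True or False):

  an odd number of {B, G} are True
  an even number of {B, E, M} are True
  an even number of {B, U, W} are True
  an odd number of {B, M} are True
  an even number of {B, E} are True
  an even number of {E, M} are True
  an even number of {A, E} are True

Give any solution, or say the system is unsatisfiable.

Unsatisfiable

Adding constraints 4, 5, 6 mod 2: every variable appears an even number of times on the left, so the left side is 0.
But the right sides sum to 1 (mod 2). 0 ≠ 1 — the system is inconsistent.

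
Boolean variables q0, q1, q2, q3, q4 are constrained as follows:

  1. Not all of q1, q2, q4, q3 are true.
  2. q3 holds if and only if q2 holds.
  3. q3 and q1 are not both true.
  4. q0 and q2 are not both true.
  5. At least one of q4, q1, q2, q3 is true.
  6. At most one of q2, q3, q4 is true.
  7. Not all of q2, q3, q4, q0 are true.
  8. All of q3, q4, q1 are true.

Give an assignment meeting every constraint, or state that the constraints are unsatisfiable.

Case q3 = True:
  (2) with q3=T forces q2 = True.
  Constraint (6) is violated (q2=T, q3=T) — contradiction.
Case q3 = False:
  Constraint (8) is violated (q3=F) — contradiction.
Both cases fail — unsatisfiable.

UNSATISFIABLE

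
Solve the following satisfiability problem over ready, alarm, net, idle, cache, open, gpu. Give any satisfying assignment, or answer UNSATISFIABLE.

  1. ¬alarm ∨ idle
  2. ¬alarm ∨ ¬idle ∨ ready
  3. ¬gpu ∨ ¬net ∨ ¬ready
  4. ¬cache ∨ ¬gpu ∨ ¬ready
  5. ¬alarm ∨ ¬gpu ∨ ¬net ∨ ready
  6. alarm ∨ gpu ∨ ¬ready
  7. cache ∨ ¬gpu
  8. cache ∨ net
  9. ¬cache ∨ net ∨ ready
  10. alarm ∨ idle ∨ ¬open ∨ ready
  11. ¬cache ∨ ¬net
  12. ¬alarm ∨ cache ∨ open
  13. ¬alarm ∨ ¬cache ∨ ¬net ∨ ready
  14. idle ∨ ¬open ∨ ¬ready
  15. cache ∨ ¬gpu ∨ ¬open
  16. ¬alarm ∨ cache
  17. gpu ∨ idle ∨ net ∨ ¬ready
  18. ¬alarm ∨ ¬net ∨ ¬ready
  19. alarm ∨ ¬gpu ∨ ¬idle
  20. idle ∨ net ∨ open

Set ready = True.
Try alarm = False:
  (alarm ∨ gpu ∨ ¬ready) forces gpu = True.
  (¬gpu ∨ ¬net ∨ ¬ready) forces net = False.
  (¬cache ∨ ¬gpu ∨ ¬ready) forces cache = False.
  clause (cache ∨ ¬gpu) is falsified — backtrack.
So alarm = True.
  then (¬alarm ∨ idle) forces idle = True.
  then (¬alarm ∨ cache) forces cache = True.
  then (¬alarm ∨ ¬net ∨ ¬ready) forces net = False.
  then (¬cache ∨ ¬gpu ∨ ¬ready) forces gpu = False.
Set open = True.
All clauses satisfied.

ready = True, alarm = True, net = False, idle = True, cache = True, open = True, gpu = False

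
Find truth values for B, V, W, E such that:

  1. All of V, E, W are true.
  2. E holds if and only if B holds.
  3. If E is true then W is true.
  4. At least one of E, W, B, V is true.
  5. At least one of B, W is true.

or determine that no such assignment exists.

B = True, V = True, W = True, E = True

  (1) {V, E, W}: all 3 true ✓
  (2) E=T, B=T — same ✓
  (3) E=T ⇒ W: T ✓
  (4) {E, W, B, V}: 4 true — at least one ✓
  (5) {B, W}: 2 true — at least one ✓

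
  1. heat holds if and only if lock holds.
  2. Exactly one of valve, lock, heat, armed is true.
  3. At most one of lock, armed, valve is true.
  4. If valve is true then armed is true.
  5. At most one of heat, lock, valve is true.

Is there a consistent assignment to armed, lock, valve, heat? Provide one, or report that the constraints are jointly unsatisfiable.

armed=T, lock=F, valve=F, heat=F

  (1) heat=F, lock=F — same ✓
  (2) {valve, lock, heat, armed}: 1 true — exactly one ✓
  (3) {lock, armed, valve}: 1 true — at most one ✓
  (4) valve=F ⇒ armed: vacuous ✓
  (5) {heat, lock, valve}: 0 true — at most one ✓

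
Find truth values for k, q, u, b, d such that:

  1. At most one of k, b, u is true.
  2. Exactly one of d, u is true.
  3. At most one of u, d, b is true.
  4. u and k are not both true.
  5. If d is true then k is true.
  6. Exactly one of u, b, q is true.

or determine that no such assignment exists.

k = True, q = True, u = False, b = False, d = True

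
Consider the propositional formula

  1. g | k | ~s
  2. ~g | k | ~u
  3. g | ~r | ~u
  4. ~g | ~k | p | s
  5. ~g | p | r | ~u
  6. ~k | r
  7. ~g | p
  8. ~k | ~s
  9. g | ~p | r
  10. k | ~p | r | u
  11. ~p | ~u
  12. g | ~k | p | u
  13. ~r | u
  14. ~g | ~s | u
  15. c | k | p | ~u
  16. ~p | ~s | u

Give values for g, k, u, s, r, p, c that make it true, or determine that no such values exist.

g = False, k = False, u = False, s = False, r = False, p = False, c = True

Set g = False.
Set k = False.
  then (g | k | ~s) forces s = False.
Set u = False.
  then (~r | u) forces r = False.
  then (g | ~p | r) forces p = False.
Set c = True.
All clauses satisfied.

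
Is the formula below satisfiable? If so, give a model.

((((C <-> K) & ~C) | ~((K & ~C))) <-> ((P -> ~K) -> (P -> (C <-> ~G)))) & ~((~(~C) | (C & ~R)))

G = True, R = False, C = False, P = False, K = False

  (((C <-> K) & ~C) | ~((K & ~C))) <-> ((P -> ~K) -> (P -> (C <-> ~G))) = True
    ((C <-> K) & ~C) | ~((K & ~C)) = True
      (C <-> K) & ~C = True
        C <-> K = True
        ~C = True
      ~((K & ~C)) = True
        K & ~C = False
          ~C = True
    (P -> ~K) -> (P -> (C <-> ~G)) = True
      P -> ~K = True
        ~K = True
      P -> (C <-> ~G) = True
        C <-> ~G = True
          ~G = False
  ~((~(~C) | (C & ~R))) = True
    ~(~C) | (C & ~R) = False
      ~(~C) = False
        ~C = True
      C & ~R = False
        ~R = True
Both conjuncts True, so the formula holds.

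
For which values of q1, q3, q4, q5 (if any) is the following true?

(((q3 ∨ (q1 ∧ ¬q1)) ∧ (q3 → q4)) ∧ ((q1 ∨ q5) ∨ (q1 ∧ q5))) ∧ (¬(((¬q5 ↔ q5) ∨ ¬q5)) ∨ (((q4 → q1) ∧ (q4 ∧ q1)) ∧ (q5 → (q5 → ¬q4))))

q1: True, q3: True, q4: True, q5: True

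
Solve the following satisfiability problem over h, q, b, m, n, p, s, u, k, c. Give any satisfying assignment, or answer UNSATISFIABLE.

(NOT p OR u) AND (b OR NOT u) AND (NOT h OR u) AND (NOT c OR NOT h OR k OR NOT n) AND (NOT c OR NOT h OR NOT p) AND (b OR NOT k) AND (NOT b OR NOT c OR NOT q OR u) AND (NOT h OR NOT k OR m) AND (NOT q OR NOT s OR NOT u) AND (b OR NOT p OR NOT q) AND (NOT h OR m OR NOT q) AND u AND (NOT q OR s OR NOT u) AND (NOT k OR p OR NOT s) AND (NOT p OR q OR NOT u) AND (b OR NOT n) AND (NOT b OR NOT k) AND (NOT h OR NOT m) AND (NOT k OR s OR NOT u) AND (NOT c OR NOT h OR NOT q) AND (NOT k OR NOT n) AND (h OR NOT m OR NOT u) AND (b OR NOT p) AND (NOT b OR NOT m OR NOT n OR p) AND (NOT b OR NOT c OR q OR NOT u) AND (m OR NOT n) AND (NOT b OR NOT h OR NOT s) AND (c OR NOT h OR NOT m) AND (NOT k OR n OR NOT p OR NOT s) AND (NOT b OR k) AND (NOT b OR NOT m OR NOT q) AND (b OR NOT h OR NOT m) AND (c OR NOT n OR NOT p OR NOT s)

Case u = True:
  (b OR NOT u) forces b = True.
  (NOT b OR NOT k) forces k = False.
  Clause (NOT b OR k) is falsified — contradiction.
Case u = False:
  Clause (u) is falsified — contradiction.
Both cases fail, so the formula is unsatisfiable.

Unsatisfiable — no assignment works.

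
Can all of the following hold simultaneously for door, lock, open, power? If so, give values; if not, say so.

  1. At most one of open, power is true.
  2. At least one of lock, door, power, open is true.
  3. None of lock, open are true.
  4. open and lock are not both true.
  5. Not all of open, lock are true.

door = True; lock = False; open = False; power = True

  (1) {open, power}: 1 true — at most one ✓
  (2) {lock, door, power, open}: 2 true — at least one ✓
  (3) {lock, open}: 0 true — none ✓
  (4) open=F, lock=F — not both ✓
  (5) {open, lock}: 0/2 true — not all ✓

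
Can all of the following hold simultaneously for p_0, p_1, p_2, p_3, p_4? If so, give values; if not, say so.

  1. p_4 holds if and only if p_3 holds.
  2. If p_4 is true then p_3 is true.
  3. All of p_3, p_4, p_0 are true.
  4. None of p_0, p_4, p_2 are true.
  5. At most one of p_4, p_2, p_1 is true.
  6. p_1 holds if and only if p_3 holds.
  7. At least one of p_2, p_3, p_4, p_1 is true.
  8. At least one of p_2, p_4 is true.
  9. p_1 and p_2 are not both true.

Unsatisfiable — no assignment works.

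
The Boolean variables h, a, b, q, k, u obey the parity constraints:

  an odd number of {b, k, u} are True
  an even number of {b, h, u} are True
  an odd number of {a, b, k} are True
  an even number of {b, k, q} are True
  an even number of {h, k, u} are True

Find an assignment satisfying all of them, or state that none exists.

h: True; a: True; b: False; q: False; k: False; u: True

{b, k, u}: 1 true → odd ✓
{b, h, u}: 2 true → even ✓
{a, b, k}: 1 true → odd ✓
{b, k, q}: 0 true → even ✓
{h, k, u}: 2 true → even ✓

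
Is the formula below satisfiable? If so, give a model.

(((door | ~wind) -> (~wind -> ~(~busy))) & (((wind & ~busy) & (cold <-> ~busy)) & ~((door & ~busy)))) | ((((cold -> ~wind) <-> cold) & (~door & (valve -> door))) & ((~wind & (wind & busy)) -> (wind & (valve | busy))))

door=F; valve=F; wind=F; cold=T; busy=F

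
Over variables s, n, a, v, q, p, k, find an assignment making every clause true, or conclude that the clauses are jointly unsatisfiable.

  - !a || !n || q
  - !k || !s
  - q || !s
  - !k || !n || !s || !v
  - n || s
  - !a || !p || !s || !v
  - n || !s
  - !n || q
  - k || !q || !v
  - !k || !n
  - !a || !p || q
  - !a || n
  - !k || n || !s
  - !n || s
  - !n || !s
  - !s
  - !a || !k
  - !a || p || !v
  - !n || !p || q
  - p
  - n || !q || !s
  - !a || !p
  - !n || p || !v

Case s = True:
  Clause (!s) is falsified — contradiction.
Case s = False:
  (n || s) forces n = True.
  Clause (!n || s) is falsified — contradiction.
Both cases fail, so the formula is unsatisfiable.

UNSATISFIABLE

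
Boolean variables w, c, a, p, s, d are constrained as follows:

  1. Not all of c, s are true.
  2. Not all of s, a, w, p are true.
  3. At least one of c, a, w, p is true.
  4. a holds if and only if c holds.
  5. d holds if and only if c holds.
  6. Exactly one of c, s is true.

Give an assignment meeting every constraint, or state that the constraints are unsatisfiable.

w=T; c=T; a=T; p=F; s=F; d=T

  (1) {c, s}: 1/2 true — not all ✓
  (2) {s, a, w, p}: 2/4 true — not all ✓
  (3) {c, a, w, p}: 3 true — at least one ✓
  (4) a=T, c=T — same ✓
  (5) d=T, c=T — same ✓
  (6) {c, s}: 1 true — exactly one ✓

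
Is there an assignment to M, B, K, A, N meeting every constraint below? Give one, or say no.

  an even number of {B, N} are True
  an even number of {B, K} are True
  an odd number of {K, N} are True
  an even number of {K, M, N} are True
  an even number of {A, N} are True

No satisfying assignment exists.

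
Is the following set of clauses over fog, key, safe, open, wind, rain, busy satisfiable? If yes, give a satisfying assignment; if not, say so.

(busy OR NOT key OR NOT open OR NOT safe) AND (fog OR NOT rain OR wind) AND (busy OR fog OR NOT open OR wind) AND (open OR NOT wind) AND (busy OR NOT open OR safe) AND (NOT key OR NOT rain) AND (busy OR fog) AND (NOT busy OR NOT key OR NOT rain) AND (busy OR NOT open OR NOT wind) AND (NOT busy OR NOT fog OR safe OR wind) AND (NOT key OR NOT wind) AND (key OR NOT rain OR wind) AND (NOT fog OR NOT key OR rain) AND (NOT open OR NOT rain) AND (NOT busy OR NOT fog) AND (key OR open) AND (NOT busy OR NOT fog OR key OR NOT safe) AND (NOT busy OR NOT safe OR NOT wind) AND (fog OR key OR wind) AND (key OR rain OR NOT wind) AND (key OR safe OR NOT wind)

Set fog = False.
  then (busy OR fog) forces busy = True.
Set key = True.
  then (NOT key OR NOT rain) forces rain = False.
  then (NOT key OR NOT wind) forces wind = False.
Set safe = True.
Set open = True.
All clauses satisfied.

fog=F; key=T; safe=T; open=T; wind=F; rain=F; busy=T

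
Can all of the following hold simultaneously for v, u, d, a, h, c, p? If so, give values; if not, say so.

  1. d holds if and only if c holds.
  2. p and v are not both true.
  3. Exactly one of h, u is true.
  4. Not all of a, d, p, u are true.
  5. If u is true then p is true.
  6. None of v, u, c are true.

v = False, u = False, d = False, a = False, h = True, c = False, p = True

  (1) d=F, c=F — same ✓
  (2) p=T, v=F — not both ✓
  (3) {h, u}: 1 true — exactly one ✓
  (4) {a, d, p, u}: 1/4 true — not all ✓
  (5) u=F ⇒ p: vacuous ✓
  (6) {v, u, c}: 0 true — none ✓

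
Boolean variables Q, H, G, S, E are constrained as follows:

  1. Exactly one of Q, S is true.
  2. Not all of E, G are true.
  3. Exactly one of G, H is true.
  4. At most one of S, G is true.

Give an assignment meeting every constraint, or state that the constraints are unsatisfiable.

Q: True, H: True, G: False, S: False, E: True

  (1) {Q, S}: 1 true — exactly one ✓
  (2) {E, G}: 1/2 true — not all ✓
  (3) {G, H}: 1 true — exactly one ✓
  (4) {S, G}: 0 true — at most one ✓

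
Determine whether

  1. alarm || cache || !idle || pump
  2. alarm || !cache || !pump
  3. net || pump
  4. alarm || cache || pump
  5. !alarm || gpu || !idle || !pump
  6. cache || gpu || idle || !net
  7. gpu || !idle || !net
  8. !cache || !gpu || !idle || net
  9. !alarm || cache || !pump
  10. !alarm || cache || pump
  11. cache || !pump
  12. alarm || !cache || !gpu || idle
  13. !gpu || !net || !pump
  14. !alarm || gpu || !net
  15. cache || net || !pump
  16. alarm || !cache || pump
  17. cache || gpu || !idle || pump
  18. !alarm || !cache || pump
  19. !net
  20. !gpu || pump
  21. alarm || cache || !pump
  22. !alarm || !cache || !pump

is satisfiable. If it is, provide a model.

Case pump = True:
  (cache || !pump) forces cache = True.
  (alarm || !cache || !pump) forces alarm = True.
  Clause (!alarm || !cache || !pump) is falsified — contradiction.
Case pump = False:
  (net || pump) forces net = True.
  Clause (!net) is falsified — contradiction.
Both cases fail, so the formula is unsatisfiable.

Unsatisfiable — no assignment works.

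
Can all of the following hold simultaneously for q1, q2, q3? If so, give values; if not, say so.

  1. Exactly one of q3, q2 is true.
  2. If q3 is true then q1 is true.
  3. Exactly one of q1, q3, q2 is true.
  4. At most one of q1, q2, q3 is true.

q1 = False; q2 = True; q3 = False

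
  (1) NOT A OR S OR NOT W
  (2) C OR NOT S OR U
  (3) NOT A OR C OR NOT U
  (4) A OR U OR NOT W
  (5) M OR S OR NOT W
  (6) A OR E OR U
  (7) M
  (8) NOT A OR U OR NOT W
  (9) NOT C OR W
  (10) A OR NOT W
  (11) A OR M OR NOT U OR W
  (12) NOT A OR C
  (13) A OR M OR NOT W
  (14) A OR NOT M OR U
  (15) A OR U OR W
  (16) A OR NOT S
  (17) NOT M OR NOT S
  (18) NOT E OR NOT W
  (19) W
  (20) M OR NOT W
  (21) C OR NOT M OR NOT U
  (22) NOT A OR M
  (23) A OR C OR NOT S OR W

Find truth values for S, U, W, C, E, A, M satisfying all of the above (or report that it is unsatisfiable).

Case W = True:
  (M) forces M = True.
  (A OR NOT W) forces A = True.
  (NOT A OR S OR NOT W) forces S = True.
  Clause (NOT M OR NOT S) is falsified — contradiction.
Case W = False:
  Clause (W) is falsified — contradiction.
Both cases fail, so the formula is unsatisfiable.

No satisfying assignment exists.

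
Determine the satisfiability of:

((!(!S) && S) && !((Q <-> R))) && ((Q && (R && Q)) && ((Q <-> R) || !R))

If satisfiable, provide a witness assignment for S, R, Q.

Case R = True: the formula simplifies to ((!(!S) && S) && !Q) && ((Q && Q) && Q).
  Q = True: the conjunct !Q is False.
  Q = False: the conjunct Q is False.
Case R = False: the conjunct R is False.
Both cases fail — unsatisfiable.

Unsatisfiable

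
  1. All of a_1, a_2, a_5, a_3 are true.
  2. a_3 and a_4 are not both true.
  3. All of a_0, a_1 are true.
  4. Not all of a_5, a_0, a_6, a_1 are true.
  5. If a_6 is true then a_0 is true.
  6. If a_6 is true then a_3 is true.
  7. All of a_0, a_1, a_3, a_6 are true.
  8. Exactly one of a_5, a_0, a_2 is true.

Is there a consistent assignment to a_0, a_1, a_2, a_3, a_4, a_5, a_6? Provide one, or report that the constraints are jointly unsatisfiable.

The formula is unsatisfiable.

Case a_0 = True:
  (1) forces a_1 = True.
  (1) forces a_2 = True.
  Constraint (8) is violated (a_0=T, a_2=T) — contradiction.
Case a_0 = False:
  Constraint (3) is violated (a_0=F) — contradiction.
Both cases fail — unsatisfiable.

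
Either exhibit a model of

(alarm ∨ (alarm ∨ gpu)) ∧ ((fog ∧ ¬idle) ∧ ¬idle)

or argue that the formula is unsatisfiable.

gpu: True, alarm: True, fog: True, idle: False

  alarm ∨ (alarm ∨ gpu) = True
    alarm ∨ gpu = True
  (fog ∧ ¬idle) ∧ ¬idle = True
    fog ∧ ¬idle = True
      ¬idle = True
    ¬idle = True
Both conjuncts True, so the formula holds.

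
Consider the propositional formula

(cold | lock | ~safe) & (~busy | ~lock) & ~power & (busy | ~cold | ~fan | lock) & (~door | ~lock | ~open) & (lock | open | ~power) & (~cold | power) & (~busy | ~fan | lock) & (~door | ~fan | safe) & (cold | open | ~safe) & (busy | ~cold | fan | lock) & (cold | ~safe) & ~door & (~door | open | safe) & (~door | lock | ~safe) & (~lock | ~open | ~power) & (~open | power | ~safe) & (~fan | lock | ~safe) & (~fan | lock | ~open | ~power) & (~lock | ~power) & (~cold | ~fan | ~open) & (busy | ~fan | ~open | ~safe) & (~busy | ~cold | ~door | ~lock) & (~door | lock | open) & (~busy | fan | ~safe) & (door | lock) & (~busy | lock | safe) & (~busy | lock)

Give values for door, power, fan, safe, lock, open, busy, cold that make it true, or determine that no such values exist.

door = False, power = False, fan = False, safe = False, lock = True, open = False, busy = False, cold = False

Unit clause (~power) forces power = False.
In (~cold | power) only ~cold is left, so cold = False.
In (cold | ~safe) only ~safe is left, so safe = False.
Unit clause (~door) forces door = False.
In (door | lock) only lock is left, so lock = True.
In (~busy | ~lock) only ~busy is left, so busy = False.
Set fan = False.
Set open = False.
All clauses satisfied.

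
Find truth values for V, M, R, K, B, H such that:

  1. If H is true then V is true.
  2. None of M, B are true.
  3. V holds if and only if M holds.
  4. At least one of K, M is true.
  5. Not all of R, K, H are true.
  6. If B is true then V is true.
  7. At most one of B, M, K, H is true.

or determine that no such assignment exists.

V=F, M=F, R=F, K=T, B=F, H=F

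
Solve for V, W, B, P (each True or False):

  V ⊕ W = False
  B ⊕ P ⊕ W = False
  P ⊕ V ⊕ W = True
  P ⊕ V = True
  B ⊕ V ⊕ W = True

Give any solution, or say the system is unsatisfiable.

V=F, W=F, B=T, P=T

V ⊕ W = F ⊕ F = False ✓
B ⊕ P ⊕ W = T ⊕ T ⊕ F = False ✓
P ⊕ V ⊕ W = T ⊕ F ⊕ F = True ✓
P ⊕ V = T ⊕ F = True ✓
B ⊕ V ⊕ W = T ⊕ F ⊕ F = True ✓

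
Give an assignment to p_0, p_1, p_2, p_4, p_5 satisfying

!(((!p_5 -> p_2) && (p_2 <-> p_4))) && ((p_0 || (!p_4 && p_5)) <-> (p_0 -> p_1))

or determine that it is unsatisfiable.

p_0 = True; p_1 = True; p_2 = True; p_4 = False; p_5 = True

  !(((!p_5 -> p_2) && (p_2 <-> p_4))) = True
    (!p_5 -> p_2) && (p_2 <-> p_4) = False
      !p_5 -> p_2 = True
        !p_5 = False
      p_2 <-> p_4 = False
  (p_0 || (!p_4 && p_5)) <-> (p_0 -> p_1) = True
    p_0 || (!p_4 && p_5) = True
      !p_4 && p_5 = True
        !p_4 = True
    p_0 -> p_1 = True
Both conjuncts True, so the formula holds.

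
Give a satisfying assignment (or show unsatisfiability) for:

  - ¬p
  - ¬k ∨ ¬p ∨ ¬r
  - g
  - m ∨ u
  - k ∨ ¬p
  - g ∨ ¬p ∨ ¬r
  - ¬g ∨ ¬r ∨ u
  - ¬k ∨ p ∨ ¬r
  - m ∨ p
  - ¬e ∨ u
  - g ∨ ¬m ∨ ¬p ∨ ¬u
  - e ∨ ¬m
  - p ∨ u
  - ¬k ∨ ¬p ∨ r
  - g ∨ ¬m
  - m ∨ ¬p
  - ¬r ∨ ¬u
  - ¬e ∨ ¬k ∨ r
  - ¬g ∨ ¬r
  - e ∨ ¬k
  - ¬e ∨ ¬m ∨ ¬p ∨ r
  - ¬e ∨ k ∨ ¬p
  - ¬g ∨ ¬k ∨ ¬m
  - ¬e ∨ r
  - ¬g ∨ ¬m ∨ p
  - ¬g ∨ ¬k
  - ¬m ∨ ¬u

Case g = True:
  (¬p) forces p = False.
  (m ∨ p) forces m = True.
  Clause (¬g ∨ ¬m ∨ p) is falsified — contradiction.
Case g = False:
  Clause (g) is falsified — contradiction.
Both cases fail, so the formula is unsatisfiable.

The formula is unsatisfiable.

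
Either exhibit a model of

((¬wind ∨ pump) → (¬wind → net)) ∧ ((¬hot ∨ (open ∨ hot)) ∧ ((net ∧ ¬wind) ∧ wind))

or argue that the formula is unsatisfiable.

The formula is unsatisfiable.

Case wind = True: the conjunct ¬wind is False.
Case wind = False: the conjunct wind is False.
Both cases fail — unsatisfiable.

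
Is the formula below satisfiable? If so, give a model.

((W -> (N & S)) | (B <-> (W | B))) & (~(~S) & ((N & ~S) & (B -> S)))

UNSATISFIABLE

Case S = True: the conjunct ~S is False.
Case S = False: the conjunct ~(~S) becomes ~(~False) = False.
Both cases fail — unsatisfiable.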